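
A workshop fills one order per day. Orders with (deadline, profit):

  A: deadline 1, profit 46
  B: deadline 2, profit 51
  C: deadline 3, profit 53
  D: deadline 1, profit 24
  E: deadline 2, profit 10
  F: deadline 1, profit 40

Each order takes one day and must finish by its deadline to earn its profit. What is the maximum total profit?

Sort by profit descending; place each in the latest free slot ≤ its deadline.
By profit: C(d3,53), B(d2,51), A(d1,46), F(d1,40), D(d1,24), E(d2,10)
C→slot 3; B→slot 2; A→slot 1; F skipped; D skipped; E skipped.
Profit = 46 + 51 + 53 = 150

150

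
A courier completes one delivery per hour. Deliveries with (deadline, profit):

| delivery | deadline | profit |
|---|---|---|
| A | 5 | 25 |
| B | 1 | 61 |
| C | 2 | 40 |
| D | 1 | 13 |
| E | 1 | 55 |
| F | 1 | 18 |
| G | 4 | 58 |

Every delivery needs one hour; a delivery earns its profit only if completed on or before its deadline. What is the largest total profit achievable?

184

Profit order: B=61 G=58 E=55 C=40 A=25 F=18 D=13
Assign: B→slot 1, G→slot 4, E skipped, C→slot 2, A→slot 5, F skipped, D skipped.
Slots: [1:B] [2:C] [4:G] [5:A]
Profit = 61 + 40 + 58 + 25 = 184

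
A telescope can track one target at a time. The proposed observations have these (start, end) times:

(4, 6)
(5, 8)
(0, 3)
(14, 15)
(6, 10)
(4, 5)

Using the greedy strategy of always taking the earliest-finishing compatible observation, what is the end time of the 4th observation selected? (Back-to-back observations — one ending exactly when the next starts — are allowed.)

Sort by end time and greedily take each interval whose start is ≥ the last chosen end.
By end time: (0,3), (4,5), (4,6), (5,8), (6,10), (14,15).
Pick (0,3); next start ≥ 3 → (4,5); next start ≥ 5 → (5,8); next start ≥ 8 → (14,15).
Selected: (0,3) (4,5) (5,8) (14,15)

15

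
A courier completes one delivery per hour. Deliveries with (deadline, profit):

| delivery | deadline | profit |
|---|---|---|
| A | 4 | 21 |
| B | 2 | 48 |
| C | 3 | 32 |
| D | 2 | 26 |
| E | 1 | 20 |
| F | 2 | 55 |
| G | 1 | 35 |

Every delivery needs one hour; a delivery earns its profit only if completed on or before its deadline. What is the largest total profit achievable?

156

By profit: F(d2,55), B(d2,48), G(d1,35), C(d3,32), D(d2,26), A(d4,21), E(d1,20)
F→slot 2; B→slot 1; G skipped; C→slot 3; D skipped; A→slot 4; E skipped.
Profit = 48 + 55 + 32 + 21 = 156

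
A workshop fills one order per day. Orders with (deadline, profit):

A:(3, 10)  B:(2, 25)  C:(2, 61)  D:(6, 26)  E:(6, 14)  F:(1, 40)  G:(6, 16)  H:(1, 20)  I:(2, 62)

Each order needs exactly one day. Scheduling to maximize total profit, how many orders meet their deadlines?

6

Profit order: I=62 C=61 F=40 D=26 B=25 H=20 G=16 E=14 A=10
Assign: I→slot 2, C→slot 1, F skipped, D→slot 6, B skipped, H skipped, G→slot 5, E→slot 4, A→slot 3.
Slots: [1:C] [2:I] [3:A] [4:E] [5:G] [6:D]
6 of 9 scheduled.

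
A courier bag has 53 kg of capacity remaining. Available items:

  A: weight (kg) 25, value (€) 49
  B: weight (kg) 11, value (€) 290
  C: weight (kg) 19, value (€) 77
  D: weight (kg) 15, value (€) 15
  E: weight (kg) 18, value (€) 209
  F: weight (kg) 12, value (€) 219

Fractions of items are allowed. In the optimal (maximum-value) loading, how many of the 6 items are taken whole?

3

Order: B (290/11=26.36) > F (219/12=18.25) > E (209/18=11.61) > C (77/19=4.05) > A (49/25=1.96) > D (15/15=1.00)
Fill: take B (11 @ 290) → take F (12 @ 219) → take E (18 @ 209) → take 12/19 of C → 48.63; 53/53 used.
3 item(s) taken whole; one partial (take 12/19 of C).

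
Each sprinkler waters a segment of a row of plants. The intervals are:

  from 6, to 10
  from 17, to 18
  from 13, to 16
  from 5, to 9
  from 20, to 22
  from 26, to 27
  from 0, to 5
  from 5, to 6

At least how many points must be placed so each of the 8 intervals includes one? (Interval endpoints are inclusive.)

6

By right end: [0,5]  [5,6]  [5,9]  [6,10]  [13,16]  [17,18]  [20,22]  [26,27]
[0,5] uncovered → point at 5; [6,10] uncovered → point at 10; [13,16] uncovered → point at 16; [17,18] uncovered → point at 18; [20,22] uncovered → point at 22; [26,27] uncovered → point at 27.
Points: 5, 10, 16, 18, 22, 27 (6 total).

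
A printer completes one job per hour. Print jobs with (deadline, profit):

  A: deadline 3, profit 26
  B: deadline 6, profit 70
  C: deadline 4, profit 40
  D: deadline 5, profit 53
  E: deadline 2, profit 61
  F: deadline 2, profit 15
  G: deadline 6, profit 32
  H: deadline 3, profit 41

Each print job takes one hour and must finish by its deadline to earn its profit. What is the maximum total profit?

Take jobs in profit order; each goes to the latest open slot no later than its deadline.
By profit: B(d6,70), E(d2,61), D(d5,53), H(d3,41), C(d4,40), G(d6,32), A(d3,26), F(d2,15)
B→slot 6; E→slot 2; D→slot 5; H→slot 3; C→slot 4; G→slot 1; A skipped; F skipped.
Profit = 32 + 61 + 41 + 40 + 53 + 70 = 297

297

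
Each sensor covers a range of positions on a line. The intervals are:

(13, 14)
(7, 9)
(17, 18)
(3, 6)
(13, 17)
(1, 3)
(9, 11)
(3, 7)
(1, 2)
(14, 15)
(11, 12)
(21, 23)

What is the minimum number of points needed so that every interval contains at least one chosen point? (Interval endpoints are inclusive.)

Sort by right endpoint; whenever an interval is uncovered, place a point at its right end.
Sorted: [1,2] [1,3] [3,6] [3,7] [7,9] [9,11] [11,12] [13,14] [14,15] [13,17] [17,18] [21,23]
{[1,2],[1,3]} hit by 2; {[3,6],[3,7]} hit by 6; {[7,9],[9,11]} hit by 9; {[11,12]} hit by 12; {[13,14],[14,15],[13,17]} hit by 14; {[17,18]} hit by 18; {[21,23]} hit by 23.
Points: 2, 6, 9, 12, 14, 18, 23 (7 total).

7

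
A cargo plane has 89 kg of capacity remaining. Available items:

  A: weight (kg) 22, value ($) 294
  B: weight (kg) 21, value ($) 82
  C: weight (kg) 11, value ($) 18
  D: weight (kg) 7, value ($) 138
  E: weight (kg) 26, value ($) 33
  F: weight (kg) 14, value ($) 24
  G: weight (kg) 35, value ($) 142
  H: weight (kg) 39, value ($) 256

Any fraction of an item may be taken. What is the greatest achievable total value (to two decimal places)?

773.20

Ratios (sorted): D 19.71, A 13.36, H 6.56, G 4.06, B 3.90, F 1.71, C 1.64, E 1.27
take D (7 @ 138); take A (22 @ 294); take H (39 @ 256); take 21/35 of G → 85.20. Capacity used 89/89.
Total value = 773.20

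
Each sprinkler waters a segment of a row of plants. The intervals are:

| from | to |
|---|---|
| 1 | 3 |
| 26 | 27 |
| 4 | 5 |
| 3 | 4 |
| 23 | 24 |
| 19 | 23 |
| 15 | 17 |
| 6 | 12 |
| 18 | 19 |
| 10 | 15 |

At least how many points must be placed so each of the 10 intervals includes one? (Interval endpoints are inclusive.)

Process intervals by earliest right end; each time one isn't hit yet, stab at its right endpoint.
Sorted: [1,3] [3,4] [4,5] [6,12] [10,15] [15,17] [18,19] [19,23] [23,24] [26,27]
{[1,3],[3,4]} hit by 3; {[4,5]} hit by 5; {[6,12],[10,15]} hit by 12; {[15,17]} hit by 17; {[18,19],[19,23]} hit by 19; {[23,24]} hit by 24; {[26,27]} hit by 27.
Points: 3, 5, 12, 17, 19, 24, 27 (7 total).

7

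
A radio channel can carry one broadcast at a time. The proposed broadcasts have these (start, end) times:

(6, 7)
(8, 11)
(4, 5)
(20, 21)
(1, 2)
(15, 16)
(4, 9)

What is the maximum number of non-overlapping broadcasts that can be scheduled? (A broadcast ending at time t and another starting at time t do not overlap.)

6

Sorted by end: (1,2)  (4,5)  (6,7)  (4,9)  (8,11)  (15,16)  (20,21)
take (1,2); take (4,5); take (6,7); take (8,11); take (15,16); take (20,21).
Selected 6 broadcasts.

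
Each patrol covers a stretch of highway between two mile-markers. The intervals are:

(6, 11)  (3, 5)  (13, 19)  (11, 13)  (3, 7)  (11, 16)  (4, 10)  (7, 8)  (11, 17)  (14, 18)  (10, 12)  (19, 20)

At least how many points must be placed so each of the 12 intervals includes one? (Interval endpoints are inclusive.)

By right end: [3,5]  [3,7]  [7,8]  [4,10]  [6,11]  [10,12]  [11,13]  [11,16]  [11,17]  [14,18]  [13,19]  [19,20]
[3,5] uncovered → point at 5; [7,8] uncovered → point at 8; [10,12] uncovered → point at 12; [14,18] uncovered → point at 18; [19,20] uncovered → point at 20.
Points: 5, 8, 12, 18, 20 (5 total).

5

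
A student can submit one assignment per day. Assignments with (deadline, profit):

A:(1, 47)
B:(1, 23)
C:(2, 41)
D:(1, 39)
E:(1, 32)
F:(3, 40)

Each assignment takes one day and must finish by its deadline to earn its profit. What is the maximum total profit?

Sort by profit descending; place each in the latest free slot ≤ its deadline.
By profit: A(d1,47), C(d2,41), F(d3,40), D(d1,39), E(d1,32), B(d1,23)
A→slot 1; C→slot 2; F→slot 3; D skipped; E skipped; B skipped.
Profit = 47 + 41 + 40 = 128

128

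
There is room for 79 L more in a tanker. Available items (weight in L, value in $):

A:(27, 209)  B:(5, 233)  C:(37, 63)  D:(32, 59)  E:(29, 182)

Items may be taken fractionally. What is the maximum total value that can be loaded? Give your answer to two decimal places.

657.19

Greedy by value/weight ratio, highest first.
Order: B (233/5=46.60) > A (209/27=7.74) > E (182/29=6.28) > D (59/32=1.84) > C (63/37=1.70)
Fill: take B (5 @ 233) → take A (27 @ 209) → take E (29 @ 182) → take 18/32 of D → 33.19; 79/79 used.
Total value = 657.19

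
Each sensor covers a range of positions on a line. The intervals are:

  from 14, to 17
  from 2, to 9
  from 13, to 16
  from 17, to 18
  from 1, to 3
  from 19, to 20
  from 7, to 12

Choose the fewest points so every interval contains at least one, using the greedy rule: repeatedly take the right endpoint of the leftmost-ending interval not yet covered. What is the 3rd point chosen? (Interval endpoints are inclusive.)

16

Sorted: [1,3] [2,9] [7,12] [13,16] [14,17] [17,18] [19,20]
{[1,3],[2,9]} hit by 3; {[7,12]} hit by 12; {[13,16],[14,17]} hit by 16; {[17,18]} hit by 18; {[19,20]} hit by 20.
Points: 3, 12, 16, 18, 20 (5 total).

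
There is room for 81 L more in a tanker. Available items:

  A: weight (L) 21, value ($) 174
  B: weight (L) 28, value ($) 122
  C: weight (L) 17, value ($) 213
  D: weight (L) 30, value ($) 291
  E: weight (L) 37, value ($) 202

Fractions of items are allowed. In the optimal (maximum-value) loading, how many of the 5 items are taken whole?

Order: C (213/17=12.53) > D (291/30=9.70) > A (174/21=8.29) > E (202/37=5.46) > B (122/28=4.36)
Fill: take C (17 @ 213) → take D (30 @ 291) → take A (21 @ 174) → take 13/37 of E → 70.97; 81/81 used.
3 item(s) taken whole; one partial (take 13/37 of E).

3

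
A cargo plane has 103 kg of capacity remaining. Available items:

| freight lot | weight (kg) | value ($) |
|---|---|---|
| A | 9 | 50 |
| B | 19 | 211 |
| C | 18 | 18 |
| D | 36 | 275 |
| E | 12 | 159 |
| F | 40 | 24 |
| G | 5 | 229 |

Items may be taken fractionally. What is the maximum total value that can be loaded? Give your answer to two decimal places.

Sort by value per unit weight and fill in that order.
Order: G (229/5=45.80) > E (159/12=13.25) > B (211/19=11.11) > D (275/36=7.64) > A (50/9=5.56) > C (18/18=1.00) > F (24/40=0.60)
Fill: take G (5 @ 229) → take E (12 @ 159) → take B (19 @ 211) → take D (36 @ 275) → take A (9 @ 50) → take C (18 @ 18) → take 4/40 of F → 2.40; 103/103 used.
Total value = 944.40

944.40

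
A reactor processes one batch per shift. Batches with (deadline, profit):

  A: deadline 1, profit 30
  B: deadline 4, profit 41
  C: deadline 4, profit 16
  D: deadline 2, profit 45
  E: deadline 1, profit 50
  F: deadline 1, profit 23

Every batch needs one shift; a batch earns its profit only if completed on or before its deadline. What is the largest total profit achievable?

Sort by profit descending; place each in the latest free slot ≤ its deadline.
Profit order: E=50 D=45 B=41 A=30 F=23 C=16
Assign: E→slot 1, D→slot 2, B→slot 4, A skipped, F skipped, C→slot 3.
Slots: [1:E] [2:D] [3:C] [4:B]
Profit = 50 + 45 + 16 + 41 = 152

152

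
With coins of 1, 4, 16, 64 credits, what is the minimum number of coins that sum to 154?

7

Greedy: take as many of the largest coin as possible, then repeat with the remainder.
154 − 2×64→26 − 1×16→10 − 2×4→2 − 2×1→0
Total coins = 2 + 1 + 2 + 2 = 7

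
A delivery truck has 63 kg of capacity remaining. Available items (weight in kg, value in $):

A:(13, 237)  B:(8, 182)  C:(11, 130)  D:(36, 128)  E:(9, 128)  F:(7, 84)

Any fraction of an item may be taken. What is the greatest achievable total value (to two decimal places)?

814.33

Order: B (182/8=22.75) > A (237/13=18.23) > E (128/9=14.22) > F (84/7=12.00) > C (130/11=11.82) > D (128/36=3.56)
Fill: take B (8 @ 182) → take A (13 @ 237) → take E (9 @ 128) → take F (7 @ 84) → take C (11 @ 130) → take 15/36 of D → 53.33; 63/63 used.
Total value = 814.33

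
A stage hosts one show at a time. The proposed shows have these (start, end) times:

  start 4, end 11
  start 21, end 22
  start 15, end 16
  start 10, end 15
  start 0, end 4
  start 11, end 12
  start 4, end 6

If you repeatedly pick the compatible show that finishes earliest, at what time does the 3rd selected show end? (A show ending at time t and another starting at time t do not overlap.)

12

Sort by end time and greedily take each interval whose start is ≥ the last chosen end.
By end time: (0,4), (4,6), (4,11), (11,12), (10,15), (15,16), (21,22).
Pick (0,4); next start ≥ 4 → (4,6); next start ≥ 6 → (11,12); next start ≥ 12 → (15,16); next start ≥ 16 → (21,22).
Selected: (0,4) (4,6) (11,12) (15,16) (21,22)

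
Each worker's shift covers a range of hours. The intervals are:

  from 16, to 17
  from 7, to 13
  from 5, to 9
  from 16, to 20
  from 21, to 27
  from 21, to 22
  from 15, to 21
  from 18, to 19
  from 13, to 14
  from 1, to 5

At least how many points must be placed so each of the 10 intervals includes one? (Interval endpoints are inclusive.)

5

Sorted: [1,5] [5,9] [7,13] [13,14] [16,17] [18,19] [16,20] [15,21] [21,22] [21,27]
{[1,5],[5,9]} hit by 5; {[7,13],[13,14]} hit by 13; {[16,17]} hit by 17; {[18,19],[16,20],[15,21]} hit by 19; {[21,22],[21,27]} hit by 22.
Points: 5, 13, 17, 19, 22 (5 total).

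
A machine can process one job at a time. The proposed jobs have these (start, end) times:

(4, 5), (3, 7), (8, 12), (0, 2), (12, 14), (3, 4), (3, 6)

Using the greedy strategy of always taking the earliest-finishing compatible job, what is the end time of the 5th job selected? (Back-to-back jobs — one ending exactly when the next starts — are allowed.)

By end time: (0,2), (3,4), (4,5), (3,6), (3,7), (8,12), (12,14).
Pick (0,2); next start ≥ 2 → (3,4); next start ≥ 4 → (4,5); next start ≥ 5 → (8,12); next start ≥ 12 → (12,14).
Selected: (0,2) (3,4) (4,5) (8,12) (12,14)

14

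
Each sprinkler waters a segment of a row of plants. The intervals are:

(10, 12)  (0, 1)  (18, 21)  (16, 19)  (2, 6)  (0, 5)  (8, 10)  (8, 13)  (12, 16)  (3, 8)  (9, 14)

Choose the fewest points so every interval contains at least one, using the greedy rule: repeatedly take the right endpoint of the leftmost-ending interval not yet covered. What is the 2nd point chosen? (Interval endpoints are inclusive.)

Process intervals by earliest right end; each time one isn't hit yet, stab at its right endpoint.
Sorted: [0,1] [0,5] [2,6] [3,8] [8,10] [10,12] [8,13] [9,14] [12,16] [16,19] [18,21]
{[0,1],[0,5]} hit by 1; {[2,6],[3,8]} hit by 6; {[8,10],[10,12],[8,13],[9,14]} hit by 10; {[12,16],[16,19]} hit by 16; {[18,21]} hit by 21.
Points: 1, 6, 10, 16, 21 (5 total).

6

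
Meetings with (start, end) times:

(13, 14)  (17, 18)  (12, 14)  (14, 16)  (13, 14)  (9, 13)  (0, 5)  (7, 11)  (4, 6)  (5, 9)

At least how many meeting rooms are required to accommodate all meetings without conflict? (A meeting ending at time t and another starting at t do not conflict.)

3

starts: [0, 4, 5, 7, 9, 12, 13, 13, 14, 17]
ends:   [5, 6, 9, 11, 13, 14, 14, 14, 16, 18]
s0→1 s4→2 e5→1 s5→2 e6→1 s7→2 e9→1 s9→2 e11→1 s12→2 e13→1 s13→2 s13→3  — peak 3.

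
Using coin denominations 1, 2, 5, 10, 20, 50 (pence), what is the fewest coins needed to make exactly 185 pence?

6

185 − 3×50→35 − 1×20→15 − 1×10→5 − 1×5→0
Total coins = 3 + 1 + 1 + 1 = 6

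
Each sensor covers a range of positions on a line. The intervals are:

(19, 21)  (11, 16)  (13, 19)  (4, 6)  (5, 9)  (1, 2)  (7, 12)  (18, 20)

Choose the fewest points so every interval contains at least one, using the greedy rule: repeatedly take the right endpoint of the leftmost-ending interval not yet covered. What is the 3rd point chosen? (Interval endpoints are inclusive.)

Process intervals by earliest right end; each time one isn't hit yet, stab at its right endpoint.
By right end: [1,2]  [4,6]  [5,9]  [7,12]  [11,16]  [13,19]  [18,20]  [19,21]
[1,2] uncovered → point at 2; [4,6] uncovered → point at 6; [7,12] uncovered → point at 12; [13,19] uncovered → point at 19.
Points: 2, 6, 12, 19 (4 total).

12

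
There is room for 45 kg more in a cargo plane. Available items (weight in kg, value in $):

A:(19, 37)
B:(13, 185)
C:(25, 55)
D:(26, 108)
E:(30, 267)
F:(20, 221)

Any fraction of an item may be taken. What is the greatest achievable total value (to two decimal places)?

512.80

Sort by value per unit weight and fill in that order.
Order: B (185/13=14.23) > F (221/20=11.05) > E (267/30=8.90) > D (108/26=4.15) > C (55/25=2.20) > A (37/19=1.95)
Fill: take B (13 @ 185) → take F (20 @ 221) → take 12/30 of E → 106.80; 45/45 used.
Total value = 512.80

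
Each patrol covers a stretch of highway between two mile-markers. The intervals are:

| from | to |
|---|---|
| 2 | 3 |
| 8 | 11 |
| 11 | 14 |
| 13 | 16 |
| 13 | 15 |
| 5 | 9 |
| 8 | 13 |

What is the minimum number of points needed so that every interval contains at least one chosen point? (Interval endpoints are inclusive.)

By right end: [2,3]  [5,9]  [8,11]  [8,13]  [11,14]  [13,15]  [13,16]
[2,3] uncovered → point at 3; [5,9] uncovered → point at 9; [11,14] uncovered → point at 14.
Points: 3, 9, 14 (3 total).

3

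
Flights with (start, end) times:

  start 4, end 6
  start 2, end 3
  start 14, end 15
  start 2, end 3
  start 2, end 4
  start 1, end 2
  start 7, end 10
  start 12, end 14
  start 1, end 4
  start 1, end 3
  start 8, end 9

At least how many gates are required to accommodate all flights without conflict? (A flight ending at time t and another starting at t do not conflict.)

Events (time:±→running): 1:+→1 1:+→2 1:+→3 2:-→2 2:+→3 2:+→4 2:+→5 … peak 5.

5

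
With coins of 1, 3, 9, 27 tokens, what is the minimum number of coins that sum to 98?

Use the largest denomination that fits, subtract, and repeat.
98 − 3×27→17 − 1×9→8 − 2×3→2 − 2×1→0
Total coins = 3 + 1 + 2 + 2 = 8

8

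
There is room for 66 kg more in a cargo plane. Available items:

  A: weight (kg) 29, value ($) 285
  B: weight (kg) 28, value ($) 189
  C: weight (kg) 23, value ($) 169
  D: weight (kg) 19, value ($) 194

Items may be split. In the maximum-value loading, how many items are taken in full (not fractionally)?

2

Sort by value per unit weight and fill in that order.
Order: D (194/19=10.21) > A (285/29=9.83) > C (169/23=7.35) > B (189/28=6.75)
Fill: take D (19 @ 194) → take A (29 @ 285) → take 18/23 of C → 132.26; 66/66 used.
2 item(s) taken whole; one partial (take 18/23 of C).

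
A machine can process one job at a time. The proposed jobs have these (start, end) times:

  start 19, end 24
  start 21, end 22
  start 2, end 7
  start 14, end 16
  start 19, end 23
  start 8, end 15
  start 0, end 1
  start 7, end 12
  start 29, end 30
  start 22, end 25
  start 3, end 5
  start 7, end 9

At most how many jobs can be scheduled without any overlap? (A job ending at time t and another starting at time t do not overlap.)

Order by finish time; keep every interval that doesn't clash with the previous kept one.
Sorted by end: (0,1)  (3,5)  (2,7)  (7,9)  (7,12)  (8,15)  (14,16)  (21,22)  (19,23)  (19,24)  (22,25)  (29,30)
take (0,1); take (3,5); skip (2,7); take (7,9); take (14,16); take (21,22); skip (19,23); take (22,25); take (29,30).
Selected 7 jobs.

7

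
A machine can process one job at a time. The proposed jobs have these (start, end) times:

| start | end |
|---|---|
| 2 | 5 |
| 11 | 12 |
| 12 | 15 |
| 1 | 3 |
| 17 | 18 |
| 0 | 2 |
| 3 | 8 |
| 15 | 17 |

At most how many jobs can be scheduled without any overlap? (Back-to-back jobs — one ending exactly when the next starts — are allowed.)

6

Sort by end time and greedily take each interval whose start is ≥ the last chosen end.
Sorted by end: (0,2)  (1,3)  (2,5)  (3,8)  (11,12)  (12,15)  (15,17)  (17,18)
take (0,2); take (2,5); take (11,12); take (12,15); take (15,17); take (17,18).
Selected 6 jobs.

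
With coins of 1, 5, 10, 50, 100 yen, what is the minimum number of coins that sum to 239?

10

239 = 2×100 + 3×10 + 1×5 + 4×1
Total coins = 2 + 3 + 1 + 4 = 10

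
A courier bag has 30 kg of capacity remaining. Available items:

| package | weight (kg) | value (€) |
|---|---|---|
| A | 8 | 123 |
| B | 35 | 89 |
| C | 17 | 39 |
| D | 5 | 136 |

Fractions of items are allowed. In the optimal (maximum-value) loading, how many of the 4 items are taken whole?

Order: D (136/5=27.20) > A (123/8=15.38) > B (89/35=2.54) > C (39/17=2.29)
Fill: take D (5 @ 136) → take A (8 @ 123) → take 17/35 of B → 43.23; 30/30 used.
2 item(s) taken whole; one partial (take 17/35 of B).

2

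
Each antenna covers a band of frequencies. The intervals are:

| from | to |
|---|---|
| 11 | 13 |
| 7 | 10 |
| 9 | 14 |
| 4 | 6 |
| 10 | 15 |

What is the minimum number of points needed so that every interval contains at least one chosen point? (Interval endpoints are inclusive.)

3

Process intervals by earliest right end; each time one isn't hit yet, stab at its right endpoint.
Sorted: [4,6] [7,10] [11,13] [9,14] [10,15]
{[4,6]} hit by 6; {[7,10]} hit by 10; {[11,13],[9,14],[10,15]} hit by 13.
Points: 6, 10, 13 (3 total).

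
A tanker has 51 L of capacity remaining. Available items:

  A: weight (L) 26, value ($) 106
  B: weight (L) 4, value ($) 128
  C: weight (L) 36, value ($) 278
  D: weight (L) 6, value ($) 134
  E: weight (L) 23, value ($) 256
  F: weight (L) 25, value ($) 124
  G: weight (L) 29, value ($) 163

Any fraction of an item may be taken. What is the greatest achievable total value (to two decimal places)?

Order: B (128/4=32.00) > D (134/6=22.33) > E (256/23=11.13) > C (278/36=7.72) > G (163/29=5.62) > F (124/25=4.96) > A (106/26=4.08)
Fill: take B (4 @ 128) → take D (6 @ 134) → take E (23 @ 256) → take 18/36 of C → 139.00; 51/51 used.
Total value = 657.00

657.00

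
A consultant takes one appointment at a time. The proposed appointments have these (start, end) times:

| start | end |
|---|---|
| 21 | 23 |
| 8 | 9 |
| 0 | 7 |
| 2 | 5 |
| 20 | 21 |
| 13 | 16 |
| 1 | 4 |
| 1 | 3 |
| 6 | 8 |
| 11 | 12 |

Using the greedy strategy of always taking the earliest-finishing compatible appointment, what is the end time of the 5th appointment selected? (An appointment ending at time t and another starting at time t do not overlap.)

Sort by end time and greedily take each interval whose start is ≥ the last chosen end.
By end time: (1,3), (1,4), (2,5), (0,7), (6,8), (8,9), (11,12), (13,16), (20,21), (21,23).
Pick (1,3); next start ≥ 3 → (6,8); next start ≥ 8 → (8,9); next start ≥ 9 → (11,12); next start ≥ 12 → (13,16); next start ≥ 16 → (20,21); next start ≥ 21 → (21,23).
Selected: (1,3) (6,8) (8,9) (11,12) (13,16) (20,21) (21,23)

16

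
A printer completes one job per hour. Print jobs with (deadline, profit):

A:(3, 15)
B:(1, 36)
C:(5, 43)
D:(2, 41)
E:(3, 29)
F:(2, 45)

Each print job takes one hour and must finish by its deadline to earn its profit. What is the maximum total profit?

Take jobs in profit order; each goes to the latest open slot no later than its deadline.
By profit: F(d2,45), C(d5,43), D(d2,41), B(d1,36), E(d3,29), A(d3,15)
F→slot 2; C→slot 5; D→slot 1; B skipped; E→slot 3; A skipped.
Profit = 41 + 45 + 29 + 43 = 158

158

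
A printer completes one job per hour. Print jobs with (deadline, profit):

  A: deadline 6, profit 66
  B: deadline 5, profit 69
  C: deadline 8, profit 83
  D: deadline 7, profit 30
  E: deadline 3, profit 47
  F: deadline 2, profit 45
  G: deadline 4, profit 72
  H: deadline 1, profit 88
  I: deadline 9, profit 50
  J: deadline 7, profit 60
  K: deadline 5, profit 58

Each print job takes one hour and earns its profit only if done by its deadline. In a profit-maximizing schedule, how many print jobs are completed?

By profit: H(d1,88), C(d8,83), G(d4,72), B(d5,69), A(d6,66), J(d7,60), K(d5,58), I(d9,50), E(d3,47), F(d2,45), D(d7,30)
H→slot 1; C→slot 8; G→slot 4; B→slot 5; A→slot 6; J→slot 7; K→slot 3; I→slot 9; E→slot 2; F skipped; D skipped.
9 of 11 scheduled.

9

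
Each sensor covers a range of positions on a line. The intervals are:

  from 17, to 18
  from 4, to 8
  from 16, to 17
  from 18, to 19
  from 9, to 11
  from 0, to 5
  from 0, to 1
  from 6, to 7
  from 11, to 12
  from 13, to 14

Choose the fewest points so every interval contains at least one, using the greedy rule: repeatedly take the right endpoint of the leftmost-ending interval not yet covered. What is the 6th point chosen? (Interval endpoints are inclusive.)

19

Sorted: [0,1] [0,5] [6,7] [4,8] [9,11] [11,12] [13,14] [16,17] [17,18] [18,19]
{[0,1],[0,5]} hit by 1; {[6,7],[4,8]} hit by 7; {[9,11],[11,12]} hit by 11; {[13,14]} hit by 14; {[16,17],[17,18]} hit by 17; {[18,19]} hit by 19.
Points: 1, 7, 11, 14, 17, 19 (6 total).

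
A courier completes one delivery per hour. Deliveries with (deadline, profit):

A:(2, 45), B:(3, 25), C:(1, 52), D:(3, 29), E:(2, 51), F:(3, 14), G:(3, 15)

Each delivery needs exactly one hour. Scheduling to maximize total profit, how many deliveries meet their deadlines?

3

Profit order: C=52 E=51 A=45 D=29 B=25 G=15 F=14
Assign: C→slot 1, E→slot 2, A skipped, D→slot 3, B skipped, G skipped, F skipped.
Slots: [1:C] [2:E] [3:D]
3 of 7 scheduled.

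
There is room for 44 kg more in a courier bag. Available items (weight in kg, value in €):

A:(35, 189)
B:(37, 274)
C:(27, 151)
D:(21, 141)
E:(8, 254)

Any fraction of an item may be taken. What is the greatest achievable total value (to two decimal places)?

Greedy by value/weight ratio, highest first.
Ratios (sorted): E 31.75, B 7.41, D 6.71, C 5.59, A 5.40
take E (8 @ 254); take 36/37 of B → 266.59. Capacity used 44/44.
Total value = 520.59

520.59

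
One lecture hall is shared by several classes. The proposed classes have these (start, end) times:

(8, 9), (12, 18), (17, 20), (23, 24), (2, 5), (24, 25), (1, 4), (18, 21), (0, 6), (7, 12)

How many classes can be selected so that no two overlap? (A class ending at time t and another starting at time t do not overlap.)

Greedy by earliest finish: after sorting by end time, pick each interval compatible with the last pick.
Sorted by end: (1,4)  (2,5)  (0,6)  (8,9)  (7,12)  (12,18)  (17,20)  (18,21)  (23,24)  (24,25)
take (1,4); skip (2,5); take (8,9); take (12,18); take (18,21); take (23,24); take (24,25).
Selected 6 classes.

6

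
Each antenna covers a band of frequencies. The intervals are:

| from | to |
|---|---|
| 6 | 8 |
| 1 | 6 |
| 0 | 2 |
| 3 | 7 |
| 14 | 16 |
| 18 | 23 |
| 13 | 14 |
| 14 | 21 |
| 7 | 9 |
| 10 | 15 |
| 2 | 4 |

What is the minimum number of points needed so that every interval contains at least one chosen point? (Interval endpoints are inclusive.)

Sorted: [0,2] [2,4] [1,6] [3,7] [6,8] [7,9] [13,14] [10,15] [14,16] [14,21] [18,23]
{[0,2],[2,4],[1,6]} hit by 2; {[3,7],[6,8],[7,9]} hit by 7; {[13,14],[10,15],[14,16],[14,21]} hit by 14; {[18,23]} hit by 23.
Points: 2, 7, 14, 23 (4 total).

4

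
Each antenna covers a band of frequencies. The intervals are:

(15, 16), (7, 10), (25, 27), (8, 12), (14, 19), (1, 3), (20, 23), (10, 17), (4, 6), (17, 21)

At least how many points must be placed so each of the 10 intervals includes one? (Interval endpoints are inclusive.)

6

Process intervals by earliest right end; each time one isn't hit yet, stab at its right endpoint.
Sorted: [1,3] [4,6] [7,10] [8,12] [15,16] [10,17] [14,19] [17,21] [20,23] [25,27]
{[1,3]} hit by 3; {[4,6]} hit by 6; {[7,10],[8,12]} hit by 10; {[15,16],[10,17],[14,19]} hit by 16; {[17,21],[20,23]} hit by 21; {[25,27]} hit by 27.
Points: 3, 6, 10, 16, 21, 27 (6 total).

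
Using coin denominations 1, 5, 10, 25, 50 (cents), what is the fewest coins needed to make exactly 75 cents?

2

Greedy: take as many of the largest coin as possible, then repeat with the remainder.
75 = 1×50 + 1×25
Total coins = 1 + 1 = 2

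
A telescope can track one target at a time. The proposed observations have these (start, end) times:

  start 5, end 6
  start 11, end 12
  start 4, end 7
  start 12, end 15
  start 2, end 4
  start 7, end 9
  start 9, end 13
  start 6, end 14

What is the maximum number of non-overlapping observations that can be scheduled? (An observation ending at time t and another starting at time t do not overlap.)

Greedy by earliest finish: after sorting by end time, pick each interval compatible with the last pick.
By end time: (2,4), (5,6), (4,7), (7,9), (11,12), (9,13), (6,14), (12,15).
Pick (2,4); next start ≥ 4 → (5,6); next start ≥ 6 → (7,9); next start ≥ 9 → (11,12); next start ≥ 12 → (12,15).
Selected 5 observations.

5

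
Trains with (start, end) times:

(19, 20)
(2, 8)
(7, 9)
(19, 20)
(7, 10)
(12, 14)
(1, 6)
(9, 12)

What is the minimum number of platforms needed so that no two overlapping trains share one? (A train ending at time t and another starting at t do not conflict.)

The answer is the maximum number of intervals overlapping at any instant.
starts: [1, 2, 7, 7, 9, 12, 19, 19]
ends:   [6, 8, 9, 10, 12, 14, 20, 20]
s1→1 s2→2 e6→1 s7→2 s7→3  — peak 3.

3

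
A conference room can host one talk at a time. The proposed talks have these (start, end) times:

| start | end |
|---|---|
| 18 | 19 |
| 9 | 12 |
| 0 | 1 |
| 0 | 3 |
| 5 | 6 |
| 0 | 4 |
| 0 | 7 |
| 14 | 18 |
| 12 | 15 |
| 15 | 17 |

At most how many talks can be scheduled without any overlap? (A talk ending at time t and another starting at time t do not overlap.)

6

Sort by end time and greedily take each interval whose start is ≥ the last chosen end.
Sorted by end: (0,1)  (0,3)  (0,4)  (5,6)  (0,7)  (9,12)  (12,15)  (15,17)  (14,18)  (18,19)
take (0,1); skip (0,3); skip (0,4); take (5,6); take (9,12); take (12,15); take (15,17); skip (14,18); take (18,19).
Selected 6 talks.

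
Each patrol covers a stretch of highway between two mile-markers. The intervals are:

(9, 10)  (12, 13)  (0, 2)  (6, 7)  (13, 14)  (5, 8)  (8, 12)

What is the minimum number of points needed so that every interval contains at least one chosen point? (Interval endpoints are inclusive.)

By right end: [0,2]  [6,7]  [5,8]  [9,10]  [8,12]  [12,13]  [13,14]
[0,2] uncovered → point at 2; [6,7] uncovered → point at 7; [9,10] uncovered → point at 10; [12,13] uncovered → point at 13.
Points: 2, 7, 10, 13 (4 total).

4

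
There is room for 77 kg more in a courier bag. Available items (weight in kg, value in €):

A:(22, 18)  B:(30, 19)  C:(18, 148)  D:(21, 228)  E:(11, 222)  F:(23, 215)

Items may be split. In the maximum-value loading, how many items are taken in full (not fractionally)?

4

Sort by value per unit weight and fill in that order.
Ratios (sorted): E 20.18, D 10.86, F 9.35, C 8.22, A 0.82, B 0.63
take E (11 @ 222); take D (21 @ 228); take F (23 @ 215); take C (18 @ 148); take 4/22 of A → 3.27. Capacity used 77/77.
4 item(s) taken whole; one partial (take 4/22 of A).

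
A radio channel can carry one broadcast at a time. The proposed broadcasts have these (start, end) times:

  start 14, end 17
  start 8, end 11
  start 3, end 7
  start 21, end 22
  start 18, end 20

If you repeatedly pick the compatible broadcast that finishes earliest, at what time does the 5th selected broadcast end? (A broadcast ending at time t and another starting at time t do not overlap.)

22

Sort by end time and greedily take each interval whose start is ≥ the last chosen end.
Sorted by end: (3,7)  (8,11)  (14,17)  (18,20)  (21,22)
take (3,7); take (8,11); take (14,17); take (18,20); take (21,22).
Selected: (3,7) (8,11) (14,17) (18,20) (21,22)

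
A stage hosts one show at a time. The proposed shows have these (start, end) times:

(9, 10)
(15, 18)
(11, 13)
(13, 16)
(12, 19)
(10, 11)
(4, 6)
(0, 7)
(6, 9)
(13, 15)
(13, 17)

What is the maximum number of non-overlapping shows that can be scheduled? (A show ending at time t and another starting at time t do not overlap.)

7

Order by finish time; keep every interval that doesn't clash with the previous kept one.
Sorted by end: (4,6)  (0,7)  (6,9)  (9,10)  (10,11)  (11,13)  (13,15)  (13,16)  (13,17)  (15,18)  (12,19)
take (4,6); take (6,9); take (9,10); take (10,11); take (11,13); take (13,15); skip (13,16); take (15,18); skip (12,19).
Selected 7 shows.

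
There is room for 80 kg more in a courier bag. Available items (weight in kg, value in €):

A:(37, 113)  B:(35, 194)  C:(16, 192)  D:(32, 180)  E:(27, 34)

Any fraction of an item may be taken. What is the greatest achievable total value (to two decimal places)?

Ratios (sorted): C 12.00, D 5.62, B 5.54, A 3.05, E 1.26
take C (16 @ 192); take D (32 @ 180); take 32/35 of B → 177.37. Capacity used 80/80.
Total value = 549.37

549.37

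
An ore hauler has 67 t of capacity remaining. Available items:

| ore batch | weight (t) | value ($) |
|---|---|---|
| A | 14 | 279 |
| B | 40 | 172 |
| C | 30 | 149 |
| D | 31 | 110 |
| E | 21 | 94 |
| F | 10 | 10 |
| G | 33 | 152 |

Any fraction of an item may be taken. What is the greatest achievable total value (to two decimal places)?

533.94

Sort by value per unit weight and fill in that order.
Order: A (279/14=19.93) > C (149/30=4.97) > G (152/33=4.61) > E (94/21=4.48) > B (172/40=4.30) > D (110/31=3.55) > F (10/10=1.00)
Fill: take A (14 @ 279) → take C (30 @ 149) → take 23/33 of G → 105.94; 67/67 used.
Total value = 533.94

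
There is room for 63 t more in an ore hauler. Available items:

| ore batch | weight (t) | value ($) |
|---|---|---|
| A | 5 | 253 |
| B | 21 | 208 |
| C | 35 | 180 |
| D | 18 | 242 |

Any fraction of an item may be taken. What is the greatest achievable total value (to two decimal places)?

Greedy by value/weight ratio, highest first.
Ratios (sorted): A 50.60, D 13.44, B 9.90, C 5.14
take A (5 @ 253); take D (18 @ 242); take B (21 @ 208); take 19/35 of C → 97.71. Capacity used 63/63.
Total value = 800.71

800.71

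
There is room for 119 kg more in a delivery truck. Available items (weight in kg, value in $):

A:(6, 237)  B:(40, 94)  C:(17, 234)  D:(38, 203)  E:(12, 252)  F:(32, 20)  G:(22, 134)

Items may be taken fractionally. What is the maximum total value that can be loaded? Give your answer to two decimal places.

Sort by value per unit weight and fill in that order.
Order: A (237/6=39.50) > E (252/12=21.00) > C (234/17=13.76) > G (134/22=6.09) > D (203/38=5.34) > B (94/40=2.35) > F (20/32=0.62)
Fill: take A (6 @ 237) → take E (12 @ 252) → take C (17 @ 234) → take G (22 @ 134) → take D (38 @ 203) → take 24/40 of B → 56.40; 119/119 used.
Total value = 1116.40

1116.40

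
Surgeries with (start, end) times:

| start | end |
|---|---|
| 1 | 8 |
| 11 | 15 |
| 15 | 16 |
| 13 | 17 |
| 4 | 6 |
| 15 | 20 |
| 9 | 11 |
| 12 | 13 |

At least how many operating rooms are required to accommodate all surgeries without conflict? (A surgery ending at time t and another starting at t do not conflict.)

3

Count concurrent intervals with a sweep; the peak is the room count.
starts: [1, 4, 9, 11, 12, 13, 15, 15]
ends:   [6, 8, 11, 13, 15, 16, 17, 20]
s1→1 s4→2 e6→1 e8→0 s9→1 e11→0 s11→1 s12→2 e13→1 s13→2 e15→1 s15→2 s15→3  — peak 3.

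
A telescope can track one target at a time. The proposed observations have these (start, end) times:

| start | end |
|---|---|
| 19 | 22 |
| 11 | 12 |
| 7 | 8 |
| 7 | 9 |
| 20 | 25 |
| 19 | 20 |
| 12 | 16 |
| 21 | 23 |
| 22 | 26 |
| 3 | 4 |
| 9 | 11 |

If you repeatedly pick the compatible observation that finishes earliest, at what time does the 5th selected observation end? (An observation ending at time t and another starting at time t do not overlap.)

16

Sort by end time and greedily take each interval whose start is ≥ the last chosen end.
Sorted by end: (3,4)  (7,8)  (7,9)  (9,11)  (11,12)  (12,16)  (19,20)  (19,22)  (21,23)  (20,25)  (22,26)
take (3,4); take (7,8); take (9,11); take (11,12); take (12,16); take (19,20); take (21,23).
Selected: (3,4) (7,8) (9,11) (11,12) (12,16) (19,20) (21,23)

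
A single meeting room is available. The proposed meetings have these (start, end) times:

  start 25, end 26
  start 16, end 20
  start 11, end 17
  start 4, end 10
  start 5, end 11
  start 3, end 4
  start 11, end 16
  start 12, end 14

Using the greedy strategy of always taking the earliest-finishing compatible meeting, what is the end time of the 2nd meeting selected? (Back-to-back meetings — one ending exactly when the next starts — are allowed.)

Sorted by end: (3,4)  (4,10)  (5,11)  (12,14)  (11,16)  (11,17)  (16,20)  (25,26)
take (3,4); take (4,10); take (12,14); skip (11,17); take (16,20); take (25,26).
Selected: (3,4) (4,10) (12,14) (16,20) (25,26)

10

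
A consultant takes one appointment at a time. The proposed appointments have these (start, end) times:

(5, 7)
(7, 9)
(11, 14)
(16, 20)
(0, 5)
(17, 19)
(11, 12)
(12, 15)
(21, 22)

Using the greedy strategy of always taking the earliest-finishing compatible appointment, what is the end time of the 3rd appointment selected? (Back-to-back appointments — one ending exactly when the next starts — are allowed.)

By end time: (0,5), (5,7), (7,9), (11,12), (11,14), (12,15), (17,19), (16,20), (21,22).
Pick (0,5); next start ≥ 5 → (5,7); next start ≥ 7 → (7,9); next start ≥ 9 → (11,12); next start ≥ 12 → (12,15); next start ≥ 15 → (17,19); next start ≥ 19 → (21,22).
Selected: (0,5) (5,7) (7,9) (11,12) (12,15) (17,19) (21,22)

9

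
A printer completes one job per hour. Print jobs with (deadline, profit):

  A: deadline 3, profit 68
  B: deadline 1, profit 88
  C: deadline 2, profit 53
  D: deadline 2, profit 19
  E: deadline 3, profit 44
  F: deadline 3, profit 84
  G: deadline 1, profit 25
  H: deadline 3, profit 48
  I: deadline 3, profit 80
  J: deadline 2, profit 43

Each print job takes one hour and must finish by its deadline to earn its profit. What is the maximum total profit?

252

Sort by profit descending; place each in the latest free slot ≤ its deadline.
By profit: B(d1,88), F(d3,84), I(d3,80), A(d3,68), C(d2,53), H(d3,48), E(d3,44), J(d2,43), G(d1,25), D(d2,19)
B→slot 1; F→slot 3; I→slot 2; A skipped; C skipped; H skipped; E skipped; J skipped; G skipped; D skipped.
Profit = 88 + 80 + 84 = 252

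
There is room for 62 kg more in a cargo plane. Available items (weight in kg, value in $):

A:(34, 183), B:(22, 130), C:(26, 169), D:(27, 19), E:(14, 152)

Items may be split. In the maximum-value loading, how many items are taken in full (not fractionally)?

Sort by value per unit weight and fill in that order.
Ratios (sorted): E 10.86, C 6.50, B 5.91, A 5.38, D 0.70
take E (14 @ 152); take C (26 @ 169); take B (22 @ 130). Capacity used 62/62.
3 item(s) taken whole.

3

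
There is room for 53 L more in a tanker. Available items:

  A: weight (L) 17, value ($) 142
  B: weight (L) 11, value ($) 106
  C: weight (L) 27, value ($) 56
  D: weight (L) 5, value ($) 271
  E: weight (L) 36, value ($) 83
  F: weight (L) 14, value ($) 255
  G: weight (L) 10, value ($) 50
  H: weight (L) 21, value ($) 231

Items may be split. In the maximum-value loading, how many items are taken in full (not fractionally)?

Greedy by value/weight ratio, highest first.
Order: D (271/5=54.20) > F (255/14=18.21) > H (231/21=11.00) > B (106/11=9.64) > A (142/17=8.35) > G (50/10=5.00) > E (83/36=2.31) > C (56/27=2.07)
Fill: take D (5 @ 271) → take F (14 @ 255) → take H (21 @ 231) → take B (11 @ 106) → take 2/17 of A → 16.71; 53/53 used.
4 item(s) taken whole; one partial (take 2/17 of A).

4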